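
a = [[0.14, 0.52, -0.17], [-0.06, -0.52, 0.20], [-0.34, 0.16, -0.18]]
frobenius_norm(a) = 0.90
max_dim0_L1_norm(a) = 1.2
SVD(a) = [[-0.68, -0.27, 0.68], [0.69, 0.05, 0.72], [-0.23, 0.96, 0.15]] @ diag([0.8108029099420326, 0.3861271072653891, 0.0021209112181450347]) @ [[-0.07,-0.93,0.37], [-0.95,-0.04,-0.3], [-0.29,0.37,0.88]]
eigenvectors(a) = [[-0.49,-0.32,0.53], [0.32,0.36,-0.62], [0.81,0.87,0.58]]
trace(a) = -0.56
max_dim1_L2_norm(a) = 0.56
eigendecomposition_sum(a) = [[0.2, 0.17, 0.0], [-0.13, -0.11, -0.00], [-0.34, -0.29, -0.0]] + [[-0.02, -0.02, -0.00], [0.02, 0.02, 0.00], [0.05, 0.05, 0.01]] + [[-0.04, 0.36, -0.17],  [0.05, -0.43, 0.2],  [-0.05, 0.4, -0.19]]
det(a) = -0.00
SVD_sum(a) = [[0.04, 0.51, -0.20],[-0.04, -0.52, 0.20],[0.01, 0.18, -0.07]] + [[0.10, 0.00, 0.03],[-0.02, -0.0, -0.01],[-0.35, -0.02, -0.11]] + [[-0.0, 0.0, 0.00], [-0.00, 0.0, 0.00], [-0.00, 0.00, 0.0]]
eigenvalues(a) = [0.09, 0.01, -0.66]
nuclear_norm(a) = 1.20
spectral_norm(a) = 0.81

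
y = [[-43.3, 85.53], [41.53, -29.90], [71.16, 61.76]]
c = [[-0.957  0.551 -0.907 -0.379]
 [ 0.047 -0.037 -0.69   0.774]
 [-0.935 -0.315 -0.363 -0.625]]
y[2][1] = 61.76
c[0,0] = -0.957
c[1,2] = -0.69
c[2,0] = -0.935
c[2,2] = -0.363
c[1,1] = -0.037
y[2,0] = 71.16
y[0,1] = 85.53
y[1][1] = -29.9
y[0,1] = 85.53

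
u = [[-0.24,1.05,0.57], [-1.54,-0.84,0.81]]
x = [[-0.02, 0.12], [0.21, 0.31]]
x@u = [[-0.18, -0.12, 0.09], [-0.53, -0.04, 0.37]]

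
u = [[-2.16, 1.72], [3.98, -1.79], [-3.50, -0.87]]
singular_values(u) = [5.91, 2.18]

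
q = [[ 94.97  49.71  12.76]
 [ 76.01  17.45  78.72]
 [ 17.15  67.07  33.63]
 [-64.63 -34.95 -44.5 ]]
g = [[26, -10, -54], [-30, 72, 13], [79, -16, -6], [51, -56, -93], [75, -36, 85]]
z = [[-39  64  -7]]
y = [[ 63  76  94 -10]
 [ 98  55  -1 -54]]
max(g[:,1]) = 72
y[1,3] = -54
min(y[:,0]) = 63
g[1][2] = 13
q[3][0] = -64.63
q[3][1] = -34.95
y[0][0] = 63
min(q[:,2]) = -44.5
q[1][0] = 76.01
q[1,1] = 17.45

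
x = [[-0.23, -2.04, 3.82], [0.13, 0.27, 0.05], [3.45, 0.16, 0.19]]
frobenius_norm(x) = 5.56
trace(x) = 0.23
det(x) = -3.79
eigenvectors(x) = [[-0.74, 0.7, 0.03], [0.02, 0.04, -0.88], [0.67, 0.71, -0.47]]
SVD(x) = [[1.00, -0.06, 0.02],[-0.02, -0.04, 1.0],[-0.06, -1.00, -0.04]] @ diag([4.340374435535588, 3.458437581987205, 0.2525059422025879]) @ [[-0.1, -0.47, 0.88], [-0.99, -0.01, -0.12], [-0.07, 0.88, 0.47]]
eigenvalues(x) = [-3.63, 3.57, 0.29]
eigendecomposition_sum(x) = [[-1.92, -1.08, 1.93], [0.04, 0.02, -0.04], [1.73, 0.97, -1.74]] + [[1.68, -0.95, 1.89], [0.09, -0.05, 0.10], [1.72, -0.97, 1.94]] + [[0.0,-0.01,0.0], [-0.0,0.3,-0.01], [-0.0,0.16,-0.01]]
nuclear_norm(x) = 8.05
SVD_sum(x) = [[-0.43, -2.05, 3.79], [0.01, 0.05, -0.08], [0.03, 0.12, -0.22]] + [[0.20, 0.00, 0.03], [0.14, 0.00, 0.02], [3.42, 0.05, 0.42]] + [[-0.0, 0.0, 0.0],[-0.02, 0.22, 0.12],[0.0, -0.01, -0.00]]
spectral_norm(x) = 4.34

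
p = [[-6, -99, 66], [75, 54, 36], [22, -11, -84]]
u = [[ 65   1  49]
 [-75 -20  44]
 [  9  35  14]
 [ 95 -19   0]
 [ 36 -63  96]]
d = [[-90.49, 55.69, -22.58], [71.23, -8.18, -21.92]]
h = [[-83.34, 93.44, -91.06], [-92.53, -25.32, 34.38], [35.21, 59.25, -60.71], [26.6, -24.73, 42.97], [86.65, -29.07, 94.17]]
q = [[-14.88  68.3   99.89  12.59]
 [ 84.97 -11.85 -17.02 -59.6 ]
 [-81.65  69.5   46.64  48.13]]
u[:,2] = [49, 44, 14, 0, 96]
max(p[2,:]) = 22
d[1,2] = -21.92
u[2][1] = 35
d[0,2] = -22.58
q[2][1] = 69.5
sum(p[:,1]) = -56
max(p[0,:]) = 66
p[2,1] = -11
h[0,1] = 93.44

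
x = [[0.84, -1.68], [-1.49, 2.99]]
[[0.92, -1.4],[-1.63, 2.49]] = x @[[0.27,-0.41],[-0.41,0.63]]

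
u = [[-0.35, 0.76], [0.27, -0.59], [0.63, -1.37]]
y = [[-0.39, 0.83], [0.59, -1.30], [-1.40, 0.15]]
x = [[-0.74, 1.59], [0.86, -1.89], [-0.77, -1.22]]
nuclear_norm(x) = 4.01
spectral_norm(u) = 1.84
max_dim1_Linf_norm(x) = 1.89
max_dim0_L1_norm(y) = 2.38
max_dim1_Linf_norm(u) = 1.37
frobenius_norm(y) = 2.20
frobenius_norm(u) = 1.84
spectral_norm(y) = 1.93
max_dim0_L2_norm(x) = 2.75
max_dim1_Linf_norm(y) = 1.4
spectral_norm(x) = 2.85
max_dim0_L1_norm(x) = 4.7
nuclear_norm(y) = 2.99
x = u + y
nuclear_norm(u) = 1.84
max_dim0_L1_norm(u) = 2.72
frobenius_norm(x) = 3.08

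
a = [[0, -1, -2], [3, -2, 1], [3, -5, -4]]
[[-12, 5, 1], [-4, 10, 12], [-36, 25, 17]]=a@ [[0, 0, 0], [4, -5, -5], [4, 0, 2]]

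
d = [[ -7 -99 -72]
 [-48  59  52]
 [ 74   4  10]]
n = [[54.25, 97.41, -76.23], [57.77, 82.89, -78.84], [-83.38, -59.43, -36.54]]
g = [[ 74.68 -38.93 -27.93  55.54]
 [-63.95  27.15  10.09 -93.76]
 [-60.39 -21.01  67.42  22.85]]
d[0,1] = -99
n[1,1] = 82.89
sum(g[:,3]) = -15.370000000000005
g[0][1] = -38.93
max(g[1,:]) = 27.15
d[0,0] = -7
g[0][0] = 74.68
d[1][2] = 52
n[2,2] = -36.54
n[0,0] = 54.25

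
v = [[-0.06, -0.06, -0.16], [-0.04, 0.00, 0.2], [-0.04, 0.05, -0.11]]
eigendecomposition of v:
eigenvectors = [[-0.57, 0.80, 0.53], [0.77, 0.59, -0.56], [0.29, -0.09, 0.63]]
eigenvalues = [0.1, -0.09, -0.19]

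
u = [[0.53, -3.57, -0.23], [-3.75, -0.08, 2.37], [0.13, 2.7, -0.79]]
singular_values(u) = [4.53, 4.48, 0.42]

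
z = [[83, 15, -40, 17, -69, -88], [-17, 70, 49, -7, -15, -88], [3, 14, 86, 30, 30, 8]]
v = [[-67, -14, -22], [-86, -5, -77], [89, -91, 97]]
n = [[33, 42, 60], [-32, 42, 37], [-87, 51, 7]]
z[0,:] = [83, 15, -40, 17, -69, -88]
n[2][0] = -87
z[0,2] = -40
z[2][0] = 3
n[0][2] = 60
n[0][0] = 33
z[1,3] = -7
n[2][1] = 51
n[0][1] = 42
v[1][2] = -77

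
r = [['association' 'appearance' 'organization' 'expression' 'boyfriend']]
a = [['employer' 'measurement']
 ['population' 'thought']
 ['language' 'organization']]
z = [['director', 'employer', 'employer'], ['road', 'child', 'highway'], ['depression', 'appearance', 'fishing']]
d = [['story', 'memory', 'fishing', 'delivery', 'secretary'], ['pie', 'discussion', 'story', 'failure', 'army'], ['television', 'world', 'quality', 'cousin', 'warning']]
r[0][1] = 'appearance'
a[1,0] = 'population'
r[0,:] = ['association', 'appearance', 'organization', 'expression', 'boyfriend']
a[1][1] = 'thought'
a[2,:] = ['language', 'organization']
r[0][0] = 'association'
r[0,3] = 'expression'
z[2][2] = 'fishing'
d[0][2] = 'fishing'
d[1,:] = ['pie', 'discussion', 'story', 'failure', 'army']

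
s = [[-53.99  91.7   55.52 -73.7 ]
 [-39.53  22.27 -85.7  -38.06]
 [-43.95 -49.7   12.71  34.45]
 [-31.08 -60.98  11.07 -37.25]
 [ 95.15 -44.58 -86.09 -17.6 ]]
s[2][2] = 12.71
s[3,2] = 11.07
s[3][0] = -31.08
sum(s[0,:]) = 19.53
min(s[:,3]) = -73.7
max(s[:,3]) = 34.45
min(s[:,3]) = -73.7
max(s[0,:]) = 91.7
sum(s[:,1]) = -41.29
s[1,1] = 22.27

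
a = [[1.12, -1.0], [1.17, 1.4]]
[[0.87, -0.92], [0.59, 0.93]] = a@[[0.66, -0.13],[-0.13, 0.77]]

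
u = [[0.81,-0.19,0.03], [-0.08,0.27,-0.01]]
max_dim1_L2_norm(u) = 0.83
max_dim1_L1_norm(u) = 1.03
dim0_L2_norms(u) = [0.81, 0.33, 0.03]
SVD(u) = [[-0.98, 0.18], [0.18, 0.98]] @ diag([0.8452430087857716, 0.24096525911171449]) @ [[-0.96,0.28,-0.04], [0.28,0.96,-0.02]]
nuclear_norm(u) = 1.09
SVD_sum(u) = [[0.8,  -0.23,  0.03],[-0.15,  0.04,  -0.01]] + [[0.01, 0.04, -0.0], [0.07, 0.23, -0.00]]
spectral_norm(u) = 0.85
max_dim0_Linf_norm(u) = 0.81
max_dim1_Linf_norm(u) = 0.81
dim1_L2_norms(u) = [0.83, 0.28]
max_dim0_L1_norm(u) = 0.89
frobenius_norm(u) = 0.88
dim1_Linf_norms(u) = [0.81, 0.27]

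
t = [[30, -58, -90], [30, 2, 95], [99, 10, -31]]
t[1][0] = 30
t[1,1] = 2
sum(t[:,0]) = 159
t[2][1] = 10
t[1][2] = 95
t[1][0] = 30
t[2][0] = 99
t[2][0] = 99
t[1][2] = 95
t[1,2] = 95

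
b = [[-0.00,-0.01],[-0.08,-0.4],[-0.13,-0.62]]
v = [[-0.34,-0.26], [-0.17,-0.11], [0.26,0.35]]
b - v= [[0.34,  0.25], [0.09,  -0.29], [-0.39,  -0.97]]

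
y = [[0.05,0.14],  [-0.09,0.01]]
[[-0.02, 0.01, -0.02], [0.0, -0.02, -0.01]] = y @ [[-0.07, 0.24, 0.06], [-0.14, 0.01, -0.16]]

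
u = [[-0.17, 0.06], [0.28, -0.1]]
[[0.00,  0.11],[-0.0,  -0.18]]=u @ [[0.10, -0.56], [0.33, 0.21]]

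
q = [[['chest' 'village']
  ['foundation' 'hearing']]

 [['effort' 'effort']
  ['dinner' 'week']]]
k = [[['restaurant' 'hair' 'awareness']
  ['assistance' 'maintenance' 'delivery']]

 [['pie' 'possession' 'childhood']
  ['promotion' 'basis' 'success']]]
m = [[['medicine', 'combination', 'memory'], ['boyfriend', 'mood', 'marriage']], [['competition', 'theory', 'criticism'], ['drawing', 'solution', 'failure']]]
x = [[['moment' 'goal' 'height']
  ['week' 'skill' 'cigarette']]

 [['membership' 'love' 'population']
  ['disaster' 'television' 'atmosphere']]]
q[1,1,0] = 'dinner'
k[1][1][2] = 'success'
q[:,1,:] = [['foundation', 'hearing'], ['dinner', 'week']]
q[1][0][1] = 'effort'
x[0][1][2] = 'cigarette'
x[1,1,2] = 'atmosphere'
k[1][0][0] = 'pie'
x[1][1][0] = 'disaster'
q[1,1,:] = ['dinner', 'week']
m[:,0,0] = ['medicine', 'competition']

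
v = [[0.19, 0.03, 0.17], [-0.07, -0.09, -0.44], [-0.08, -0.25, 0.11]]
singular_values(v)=[0.5, 0.29, 0.14]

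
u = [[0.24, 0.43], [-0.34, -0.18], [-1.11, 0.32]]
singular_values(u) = [1.2, 0.54]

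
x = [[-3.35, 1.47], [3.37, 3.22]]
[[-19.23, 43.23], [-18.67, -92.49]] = x@[[2.19, -17.48], [-8.09, -10.43]]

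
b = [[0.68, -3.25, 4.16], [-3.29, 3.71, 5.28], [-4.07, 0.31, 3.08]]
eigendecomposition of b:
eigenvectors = [[0.24+0.00j,-0.67+0.00j,-0.67-0.00j], [(-0.9+0j),(-0.44+0.22j),-0.44-0.22j], [(-0.35+0j),-0.30-0.46j,(-0.3+0.46j)]]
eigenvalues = [(6.67+0j), (0.4+3.89j), (0.4-3.89j)]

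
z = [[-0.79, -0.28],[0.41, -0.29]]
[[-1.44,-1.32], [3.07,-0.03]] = z @ [[3.71, 1.09], [-5.33, 1.65]]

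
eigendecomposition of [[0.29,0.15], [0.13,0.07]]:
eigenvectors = [[0.91, -0.46], [0.41, 0.89]]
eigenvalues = [0.36, 0.0]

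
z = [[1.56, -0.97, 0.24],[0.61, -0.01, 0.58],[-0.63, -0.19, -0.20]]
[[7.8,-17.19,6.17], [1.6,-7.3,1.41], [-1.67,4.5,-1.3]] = z @[[3.74, -7.08, 2.83], [-2.33, 5.09, -1.95], [-1.22, -5.05, -0.58]]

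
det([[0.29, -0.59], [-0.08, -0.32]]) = -0.140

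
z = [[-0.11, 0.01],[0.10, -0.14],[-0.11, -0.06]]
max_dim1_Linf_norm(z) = 0.14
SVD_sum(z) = [[-0.09, 0.05], [0.14, -0.07], [-0.06, 0.03]] + [[-0.02, -0.04], [-0.04, -0.07], [-0.05, -0.09]]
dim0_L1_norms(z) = [0.32, 0.21]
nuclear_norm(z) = 0.33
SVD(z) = [[-0.51,-0.32], [0.79,-0.55], [-0.34,-0.77]] @ diag([0.1970968114001511, 0.136575425812601]) @ [[0.88, -0.48], [0.48, 0.88]]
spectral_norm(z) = 0.20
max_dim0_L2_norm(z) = 0.18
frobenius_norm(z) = 0.24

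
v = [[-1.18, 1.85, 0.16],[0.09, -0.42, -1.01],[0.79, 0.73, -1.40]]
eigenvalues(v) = [(-2.11+0j), (-0.45+1.05j), (-0.45-1.05j)]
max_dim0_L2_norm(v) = 2.03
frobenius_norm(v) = 3.03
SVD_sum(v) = [[-1.16, 1.76, 0.51], [0.33, -0.51, -0.15], [0.08, -0.13, -0.04]] + [[0.1, 0.14, -0.28], [0.2, 0.31, -0.60], [0.50, 0.76, -1.48]] + [[-0.11, -0.06, -0.07], [-0.45, -0.22, -0.26], [0.2, 0.10, 0.12]]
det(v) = -2.74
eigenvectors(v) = [[0.78+0.00j, (-0.69+0j), (-0.69-0j)], [-0.35+0.00j, -0.23-0.41j, -0.23+0.41j], [(-0.51+0j), (-0.5+0.23j), (-0.5-0.23j)]]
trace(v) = -3.00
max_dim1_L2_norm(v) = 2.2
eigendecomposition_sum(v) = [[-1.05+0.00j, 0.65+0.00j, (1.17-0j)], [0.47-0.00j, -0.29-0.00j, (-0.52+0j)], [(0.69-0j), -0.43-0.00j, -0.76+0.00j]] + [[-0.06+0.28j, (0.6+0.45j), -0.50+0.13j], [(-0.19+0.06j), (-0.06+0.51j), (-0.25-0.26j)], [(0.05+0.22j), 0.58+0.12j, (-0.32+0.26j)]] + [[(-0.06-0.28j), (0.6-0.45j), -0.50-0.13j],[-0.19-0.06j, (-0.06-0.51j), (-0.25+0.26j)],[(0.05-0.22j), (0.58-0.12j), (-0.32-0.26j)]]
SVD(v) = [[0.96, 0.17, -0.23],  [-0.28, 0.37, -0.89],  [-0.07, 0.91, 0.4]] @ diag([2.2643774671447034, 1.9053645334428901, 0.6358307015120414]) @ [[-0.53, 0.81, 0.23], [0.29, 0.44, -0.85], [0.79, 0.39, 0.47]]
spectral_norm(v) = 2.26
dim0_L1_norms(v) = [2.06, 3.0, 2.57]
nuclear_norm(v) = 4.81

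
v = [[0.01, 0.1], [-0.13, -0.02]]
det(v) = 0.01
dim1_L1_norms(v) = [0.11, 0.15]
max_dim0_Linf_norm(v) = 0.13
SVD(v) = [[-0.36,  0.93],[0.93,  0.36]] @ diag([0.13632184776780984, 0.09389544089661694]) @ [[-0.92,-0.40], [-0.40,0.92]]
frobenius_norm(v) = 0.17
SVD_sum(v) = [[0.05, 0.02],[-0.12, -0.05]] + [[-0.04, 0.08],[-0.01, 0.03]]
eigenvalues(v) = [(-0+0.11j), (-0-0.11j)]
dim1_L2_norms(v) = [0.1, 0.13]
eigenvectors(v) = [[-0.09-0.65j, -0.09+0.65j],[0.75+0.00j, 0.75-0.00j]]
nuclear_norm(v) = 0.23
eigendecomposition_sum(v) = [[0.01+0.06j,0.05+0.00j],[(-0.07-0j),-0.01+0.06j]] + [[0.01-0.06j, (0.05-0j)],[-0.07+0.00j, -0.01-0.06j]]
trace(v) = -0.01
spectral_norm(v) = 0.14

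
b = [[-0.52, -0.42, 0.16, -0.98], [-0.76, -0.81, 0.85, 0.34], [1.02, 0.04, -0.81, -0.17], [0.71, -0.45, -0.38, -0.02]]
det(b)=0.041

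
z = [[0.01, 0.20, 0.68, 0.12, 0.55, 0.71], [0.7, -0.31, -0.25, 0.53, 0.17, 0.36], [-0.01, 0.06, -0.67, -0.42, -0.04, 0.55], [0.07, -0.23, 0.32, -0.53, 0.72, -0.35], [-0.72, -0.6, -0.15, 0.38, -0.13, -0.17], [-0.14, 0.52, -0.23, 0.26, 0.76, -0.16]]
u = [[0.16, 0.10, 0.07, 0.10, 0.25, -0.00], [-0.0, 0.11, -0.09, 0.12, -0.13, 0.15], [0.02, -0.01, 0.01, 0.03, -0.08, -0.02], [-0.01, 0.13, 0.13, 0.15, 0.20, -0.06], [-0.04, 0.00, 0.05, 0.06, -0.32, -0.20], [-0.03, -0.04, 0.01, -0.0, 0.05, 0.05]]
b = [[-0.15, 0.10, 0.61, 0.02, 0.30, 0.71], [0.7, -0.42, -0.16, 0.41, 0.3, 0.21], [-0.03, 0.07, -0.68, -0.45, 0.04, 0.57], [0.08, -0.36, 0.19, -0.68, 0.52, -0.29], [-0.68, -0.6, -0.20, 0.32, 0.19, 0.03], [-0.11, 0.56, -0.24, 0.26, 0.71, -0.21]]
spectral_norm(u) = 0.52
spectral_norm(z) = 1.40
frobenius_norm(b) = 2.45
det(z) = 0.98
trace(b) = -1.95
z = b + u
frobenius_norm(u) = 0.67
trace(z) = -1.79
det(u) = -0.00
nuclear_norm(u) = 1.27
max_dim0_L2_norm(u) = 0.48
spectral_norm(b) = 1.00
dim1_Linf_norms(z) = [0.71, 0.7, 0.67, 0.72, 0.72, 0.76]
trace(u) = 0.16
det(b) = 0.99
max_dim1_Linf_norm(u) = 0.32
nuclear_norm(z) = 6.12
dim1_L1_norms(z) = [2.27, 2.32, 1.75, 2.22, 2.15, 2.07]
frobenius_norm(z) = 2.56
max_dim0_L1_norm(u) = 1.03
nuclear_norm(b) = 5.99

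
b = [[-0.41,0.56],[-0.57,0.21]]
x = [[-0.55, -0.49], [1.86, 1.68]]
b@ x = [[1.27, 1.14], [0.7, 0.63]]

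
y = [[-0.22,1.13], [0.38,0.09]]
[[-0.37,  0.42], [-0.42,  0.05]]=y @ [[-0.98,  0.03], [-0.52,  0.38]]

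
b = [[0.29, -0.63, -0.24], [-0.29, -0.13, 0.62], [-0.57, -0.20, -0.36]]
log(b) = [[-0.44, -0.89, 0.91], [0.92, -0.00, 1.89], [-1.33, -1.96, -0.63]]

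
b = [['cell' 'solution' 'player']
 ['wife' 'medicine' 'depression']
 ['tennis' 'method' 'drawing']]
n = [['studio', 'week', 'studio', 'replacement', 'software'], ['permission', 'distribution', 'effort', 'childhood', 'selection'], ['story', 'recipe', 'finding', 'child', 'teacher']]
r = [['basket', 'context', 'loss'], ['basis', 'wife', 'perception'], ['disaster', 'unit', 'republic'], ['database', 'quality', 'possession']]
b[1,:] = ['wife', 'medicine', 'depression']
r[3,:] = ['database', 'quality', 'possession']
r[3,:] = ['database', 'quality', 'possession']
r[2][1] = 'unit'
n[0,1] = 'week'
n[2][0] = 'story'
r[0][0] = 'basket'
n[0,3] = 'replacement'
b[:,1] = ['solution', 'medicine', 'method']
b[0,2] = 'player'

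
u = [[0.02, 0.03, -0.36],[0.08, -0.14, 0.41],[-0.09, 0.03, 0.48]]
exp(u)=[[1.04, 0.02, -0.46], [0.06, 0.88, 0.48], [-0.12, 0.03, 1.65]]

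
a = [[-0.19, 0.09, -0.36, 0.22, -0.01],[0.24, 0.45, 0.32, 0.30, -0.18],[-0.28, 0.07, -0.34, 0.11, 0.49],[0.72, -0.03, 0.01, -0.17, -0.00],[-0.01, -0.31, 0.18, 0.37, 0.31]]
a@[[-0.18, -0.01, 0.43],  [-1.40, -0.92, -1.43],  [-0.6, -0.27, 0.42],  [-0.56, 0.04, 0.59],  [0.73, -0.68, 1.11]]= [[-0.01,  0.03,  -0.24], [-1.16,  -0.37,  -0.43], [0.45,  -0.30,  0.25], [0.00,  0.01,  0.26], [0.35,  0.04,  1.08]]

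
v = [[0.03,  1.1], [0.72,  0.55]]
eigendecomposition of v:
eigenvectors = [[-0.86, -0.68], [0.52, -0.73]]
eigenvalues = [-0.64, 1.22]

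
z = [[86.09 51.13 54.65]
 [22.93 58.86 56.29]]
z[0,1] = 51.13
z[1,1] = 58.86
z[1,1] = 58.86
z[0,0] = 86.09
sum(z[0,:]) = 191.87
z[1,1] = 58.86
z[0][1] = 51.13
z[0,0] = 86.09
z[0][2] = 54.65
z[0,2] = 54.65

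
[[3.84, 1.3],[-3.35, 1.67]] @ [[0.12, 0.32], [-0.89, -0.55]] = [[-0.70, 0.51],[-1.89, -1.99]]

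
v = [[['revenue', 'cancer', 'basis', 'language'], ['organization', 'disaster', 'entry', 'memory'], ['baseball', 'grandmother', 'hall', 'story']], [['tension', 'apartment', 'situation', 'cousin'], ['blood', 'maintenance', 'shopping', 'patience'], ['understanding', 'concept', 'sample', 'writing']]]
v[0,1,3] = 'memory'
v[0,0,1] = 'cancer'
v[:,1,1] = ['disaster', 'maintenance']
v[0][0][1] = 'cancer'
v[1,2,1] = 'concept'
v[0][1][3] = 'memory'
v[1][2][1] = 'concept'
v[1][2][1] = 'concept'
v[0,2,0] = 'baseball'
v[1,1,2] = 'shopping'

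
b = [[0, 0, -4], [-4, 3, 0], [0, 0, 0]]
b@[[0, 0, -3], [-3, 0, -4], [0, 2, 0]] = [[0, -8, 0], [-9, 0, 0], [0, 0, 0]]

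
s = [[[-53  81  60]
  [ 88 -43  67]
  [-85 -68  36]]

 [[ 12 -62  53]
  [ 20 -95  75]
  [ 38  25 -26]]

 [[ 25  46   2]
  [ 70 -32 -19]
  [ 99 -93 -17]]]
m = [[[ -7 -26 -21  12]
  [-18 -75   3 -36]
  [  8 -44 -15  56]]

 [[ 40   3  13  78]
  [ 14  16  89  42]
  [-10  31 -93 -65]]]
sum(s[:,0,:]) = 164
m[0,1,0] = -18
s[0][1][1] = -43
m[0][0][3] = 12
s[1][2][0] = 38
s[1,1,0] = 20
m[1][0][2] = 13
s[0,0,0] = -53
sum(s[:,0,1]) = 65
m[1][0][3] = 78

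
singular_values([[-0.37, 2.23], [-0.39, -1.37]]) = [2.62, 0.53]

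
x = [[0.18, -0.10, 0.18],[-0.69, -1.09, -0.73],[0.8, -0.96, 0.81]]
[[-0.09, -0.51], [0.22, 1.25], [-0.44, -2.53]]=x @ [[-0.19,  -1.08], [0.09,  0.51], [-0.25,  -1.45]]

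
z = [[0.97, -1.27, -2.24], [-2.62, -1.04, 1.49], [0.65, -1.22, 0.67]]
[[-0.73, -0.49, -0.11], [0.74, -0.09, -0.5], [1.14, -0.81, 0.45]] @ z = [[0.5, 1.57, 0.83], [0.63, -0.24, -2.13], [3.52, -1.15, -3.46]]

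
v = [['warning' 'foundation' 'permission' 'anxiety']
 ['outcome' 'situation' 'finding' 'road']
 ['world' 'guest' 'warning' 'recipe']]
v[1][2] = 'finding'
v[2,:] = ['world', 'guest', 'warning', 'recipe']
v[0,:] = ['warning', 'foundation', 'permission', 'anxiety']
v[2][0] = 'world'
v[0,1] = 'foundation'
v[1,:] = ['outcome', 'situation', 'finding', 'road']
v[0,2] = 'permission'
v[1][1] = 'situation'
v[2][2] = 'warning'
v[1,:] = ['outcome', 'situation', 'finding', 'road']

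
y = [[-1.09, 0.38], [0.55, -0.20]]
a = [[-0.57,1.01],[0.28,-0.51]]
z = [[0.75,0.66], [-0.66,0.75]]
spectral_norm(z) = 1.00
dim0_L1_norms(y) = [1.64, 0.58]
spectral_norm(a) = 1.30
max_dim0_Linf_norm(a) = 1.01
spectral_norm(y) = 1.29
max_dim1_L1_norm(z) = 1.41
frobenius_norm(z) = 1.41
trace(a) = -1.08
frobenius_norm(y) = 1.29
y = a @ z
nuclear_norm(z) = 2.00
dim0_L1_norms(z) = [1.41, 1.41]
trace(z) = 1.50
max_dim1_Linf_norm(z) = 0.75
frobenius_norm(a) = 1.30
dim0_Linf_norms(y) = [1.09, 0.38]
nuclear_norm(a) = 1.30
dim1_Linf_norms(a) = [1.01, 0.51]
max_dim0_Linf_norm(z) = 0.75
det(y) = 0.01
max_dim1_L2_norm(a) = 1.16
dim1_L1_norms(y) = [1.47, 0.75]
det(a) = 0.01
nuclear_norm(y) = 1.30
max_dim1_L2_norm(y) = 1.15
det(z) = 1.00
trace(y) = -1.29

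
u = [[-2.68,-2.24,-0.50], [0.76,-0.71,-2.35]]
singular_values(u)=[3.54, 2.55]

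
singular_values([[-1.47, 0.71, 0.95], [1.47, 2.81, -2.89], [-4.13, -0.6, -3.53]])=[5.52, 4.32, 1.66]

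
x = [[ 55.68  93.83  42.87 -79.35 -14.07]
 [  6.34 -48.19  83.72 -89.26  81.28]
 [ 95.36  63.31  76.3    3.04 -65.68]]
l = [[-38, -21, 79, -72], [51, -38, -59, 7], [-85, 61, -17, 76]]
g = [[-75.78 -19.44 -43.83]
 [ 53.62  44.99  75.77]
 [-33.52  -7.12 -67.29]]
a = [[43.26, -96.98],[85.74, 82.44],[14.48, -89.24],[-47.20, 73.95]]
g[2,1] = -7.12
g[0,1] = -19.44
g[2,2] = -67.29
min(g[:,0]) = -75.78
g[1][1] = 44.99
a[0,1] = -96.98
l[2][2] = -17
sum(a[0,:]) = -53.720000000000006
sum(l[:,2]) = 3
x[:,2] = [42.87, 83.72, 76.3]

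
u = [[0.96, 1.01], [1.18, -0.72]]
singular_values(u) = [1.53, 1.23]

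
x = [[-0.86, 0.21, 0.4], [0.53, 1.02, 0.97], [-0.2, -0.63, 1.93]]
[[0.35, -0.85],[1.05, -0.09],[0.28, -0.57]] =x@[[-0.06,0.8], [0.71,-0.23], [0.37,-0.29]]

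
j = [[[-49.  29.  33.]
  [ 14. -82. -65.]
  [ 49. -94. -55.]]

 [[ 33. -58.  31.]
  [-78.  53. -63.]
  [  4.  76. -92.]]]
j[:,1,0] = [14.0, -78.0]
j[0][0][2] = 33.0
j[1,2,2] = -92.0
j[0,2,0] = 49.0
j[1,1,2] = -63.0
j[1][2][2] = -92.0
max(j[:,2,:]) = 76.0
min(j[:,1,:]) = -82.0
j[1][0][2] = 31.0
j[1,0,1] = -58.0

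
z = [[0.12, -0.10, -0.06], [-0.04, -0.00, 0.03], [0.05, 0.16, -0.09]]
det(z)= 0.000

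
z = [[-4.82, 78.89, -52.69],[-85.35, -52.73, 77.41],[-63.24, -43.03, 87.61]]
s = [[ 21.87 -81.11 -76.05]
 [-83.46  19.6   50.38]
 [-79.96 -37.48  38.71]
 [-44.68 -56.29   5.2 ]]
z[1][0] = -85.35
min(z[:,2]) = -52.69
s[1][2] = 50.38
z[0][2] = -52.69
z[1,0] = -85.35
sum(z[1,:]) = -60.66999999999999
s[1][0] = -83.46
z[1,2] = 77.41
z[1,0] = -85.35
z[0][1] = 78.89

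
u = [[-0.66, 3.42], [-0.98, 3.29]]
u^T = [[-0.66, -0.98], [3.42, 3.29]]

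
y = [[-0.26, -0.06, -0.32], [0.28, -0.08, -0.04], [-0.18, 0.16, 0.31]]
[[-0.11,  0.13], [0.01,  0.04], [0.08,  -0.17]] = y @ [[0.21, 0.10], [0.57, 0.05], [0.07, -0.51]]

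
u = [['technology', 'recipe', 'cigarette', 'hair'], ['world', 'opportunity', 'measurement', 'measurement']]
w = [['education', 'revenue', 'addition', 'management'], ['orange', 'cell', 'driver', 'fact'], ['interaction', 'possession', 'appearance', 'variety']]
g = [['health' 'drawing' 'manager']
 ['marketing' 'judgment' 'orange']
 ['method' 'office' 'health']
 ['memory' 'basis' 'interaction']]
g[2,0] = 'method'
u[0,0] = 'technology'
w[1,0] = 'orange'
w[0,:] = ['education', 'revenue', 'addition', 'management']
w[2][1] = 'possession'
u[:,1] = ['recipe', 'opportunity']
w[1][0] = 'orange'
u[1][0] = 'world'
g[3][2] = 'interaction'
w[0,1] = 'revenue'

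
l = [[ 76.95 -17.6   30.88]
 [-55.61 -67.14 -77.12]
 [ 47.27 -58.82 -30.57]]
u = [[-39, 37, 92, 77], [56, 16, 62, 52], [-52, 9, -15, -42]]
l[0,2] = 30.88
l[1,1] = -67.14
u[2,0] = -52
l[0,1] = -17.6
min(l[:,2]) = -77.12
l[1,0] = -55.61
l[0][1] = -17.6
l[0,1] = -17.6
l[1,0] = -55.61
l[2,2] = -30.57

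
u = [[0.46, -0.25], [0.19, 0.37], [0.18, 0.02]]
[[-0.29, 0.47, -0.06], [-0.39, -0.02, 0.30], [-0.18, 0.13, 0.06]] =u@[[-0.94, 0.77, 0.25], [-0.56, -0.45, 0.68]]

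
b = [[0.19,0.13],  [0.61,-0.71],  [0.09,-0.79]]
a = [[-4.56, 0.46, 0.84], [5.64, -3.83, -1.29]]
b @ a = [[-0.13, -0.41, -0.01], [-6.79, 3.00, 1.43], [-4.87, 3.07, 1.09]]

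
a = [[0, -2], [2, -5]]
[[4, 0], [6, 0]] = a @ [[-2, 0], [-2, 0]]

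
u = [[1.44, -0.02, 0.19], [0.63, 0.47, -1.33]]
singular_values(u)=[1.71, 1.26]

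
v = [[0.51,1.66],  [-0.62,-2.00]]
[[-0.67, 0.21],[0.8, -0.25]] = v@[[0.03, -0.01], [-0.41, 0.13]]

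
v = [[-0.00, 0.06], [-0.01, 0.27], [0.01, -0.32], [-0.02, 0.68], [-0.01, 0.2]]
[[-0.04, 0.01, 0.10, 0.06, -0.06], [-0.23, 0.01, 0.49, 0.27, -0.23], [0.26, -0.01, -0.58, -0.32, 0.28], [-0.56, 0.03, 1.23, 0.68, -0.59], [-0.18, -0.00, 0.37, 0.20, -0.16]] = v @ [[3.37, 3.06, -3.19, 0.64, -3.29], [-0.72, 0.14, 1.71, 1.02, -0.97]]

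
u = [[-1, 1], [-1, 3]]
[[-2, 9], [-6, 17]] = u @[[0, -5], [-2, 4]]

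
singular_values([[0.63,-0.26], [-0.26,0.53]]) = [0.84, 0.32]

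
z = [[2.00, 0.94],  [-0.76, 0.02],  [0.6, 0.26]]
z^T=[[2.0, -0.76, 0.6], [0.94, 0.02, 0.26]]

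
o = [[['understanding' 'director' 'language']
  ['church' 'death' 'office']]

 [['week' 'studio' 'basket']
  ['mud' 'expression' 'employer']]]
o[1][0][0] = 'week'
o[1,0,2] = 'basket'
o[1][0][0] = 'week'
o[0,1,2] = 'office'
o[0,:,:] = [['understanding', 'director', 'language'], ['church', 'death', 'office']]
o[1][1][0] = 'mud'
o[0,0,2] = 'language'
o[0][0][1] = 'director'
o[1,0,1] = 'studio'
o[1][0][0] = 'week'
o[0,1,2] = 'office'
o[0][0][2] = 'language'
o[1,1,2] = 'employer'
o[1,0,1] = 'studio'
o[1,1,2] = 'employer'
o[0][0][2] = 'language'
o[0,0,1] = 'director'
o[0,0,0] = 'understanding'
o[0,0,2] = 'language'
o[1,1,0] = 'mud'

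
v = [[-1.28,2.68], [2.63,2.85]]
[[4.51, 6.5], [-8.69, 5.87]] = v @ [[-3.38, -0.26], [0.07, 2.3]]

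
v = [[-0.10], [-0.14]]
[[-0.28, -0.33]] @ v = [[0.07]]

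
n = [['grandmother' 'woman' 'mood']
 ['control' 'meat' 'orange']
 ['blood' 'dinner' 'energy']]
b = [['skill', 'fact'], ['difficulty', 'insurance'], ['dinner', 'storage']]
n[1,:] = ['control', 'meat', 'orange']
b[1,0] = 'difficulty'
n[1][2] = 'orange'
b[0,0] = 'skill'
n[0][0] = 'grandmother'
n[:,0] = ['grandmother', 'control', 'blood']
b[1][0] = 'difficulty'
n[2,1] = 'dinner'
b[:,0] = ['skill', 'difficulty', 'dinner']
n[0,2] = 'mood'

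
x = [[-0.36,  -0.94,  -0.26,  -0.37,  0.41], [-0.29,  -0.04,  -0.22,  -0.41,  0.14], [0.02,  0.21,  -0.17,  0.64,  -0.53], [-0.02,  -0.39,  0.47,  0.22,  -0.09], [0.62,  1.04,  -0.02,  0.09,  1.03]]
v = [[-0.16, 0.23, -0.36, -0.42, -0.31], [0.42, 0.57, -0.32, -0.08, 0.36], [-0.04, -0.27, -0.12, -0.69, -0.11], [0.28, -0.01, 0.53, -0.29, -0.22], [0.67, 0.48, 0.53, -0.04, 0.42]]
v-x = [[0.20, 1.17, -0.1, -0.05, -0.72],[0.71, 0.61, -0.1, 0.33, 0.22],[-0.06, -0.48, 0.05, -1.33, 0.42],[0.30, 0.38, 0.06, -0.51, -0.13],[0.05, -0.56, 0.55, -0.13, -0.61]]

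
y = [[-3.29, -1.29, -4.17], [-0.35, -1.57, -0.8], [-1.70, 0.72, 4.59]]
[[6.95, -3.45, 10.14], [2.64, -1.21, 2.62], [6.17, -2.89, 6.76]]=y @ [[-2.4, 1.17, -3.21], [-1.50, 0.66, -1.19], [0.69, -0.3, 0.47]]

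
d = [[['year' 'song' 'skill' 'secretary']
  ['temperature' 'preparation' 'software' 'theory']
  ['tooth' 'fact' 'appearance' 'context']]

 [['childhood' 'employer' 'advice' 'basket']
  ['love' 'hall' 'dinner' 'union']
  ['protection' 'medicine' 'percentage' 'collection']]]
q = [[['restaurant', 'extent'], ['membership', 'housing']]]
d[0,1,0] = 'temperature'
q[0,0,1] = 'extent'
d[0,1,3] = 'theory'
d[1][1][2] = 'dinner'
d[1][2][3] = 'collection'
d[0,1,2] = 'software'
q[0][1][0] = 'membership'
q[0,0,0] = 'restaurant'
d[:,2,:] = [['tooth', 'fact', 'appearance', 'context'], ['protection', 'medicine', 'percentage', 'collection']]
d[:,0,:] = [['year', 'song', 'skill', 'secretary'], ['childhood', 'employer', 'advice', 'basket']]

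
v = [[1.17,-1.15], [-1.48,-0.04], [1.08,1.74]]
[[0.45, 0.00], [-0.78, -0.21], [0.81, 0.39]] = v@ [[0.52, 0.14],  [0.14, 0.14]]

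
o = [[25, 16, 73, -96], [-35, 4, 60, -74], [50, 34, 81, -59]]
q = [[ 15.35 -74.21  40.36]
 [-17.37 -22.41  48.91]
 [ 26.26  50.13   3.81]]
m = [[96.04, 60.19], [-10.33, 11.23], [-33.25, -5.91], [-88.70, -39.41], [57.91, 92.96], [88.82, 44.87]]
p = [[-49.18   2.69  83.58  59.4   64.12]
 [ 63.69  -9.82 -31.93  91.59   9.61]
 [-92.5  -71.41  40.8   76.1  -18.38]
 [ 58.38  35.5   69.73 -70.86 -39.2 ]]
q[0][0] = 15.35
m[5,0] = 88.82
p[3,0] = 58.38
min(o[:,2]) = 60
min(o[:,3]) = -96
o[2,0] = 50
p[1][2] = -31.93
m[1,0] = -10.33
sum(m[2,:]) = -39.16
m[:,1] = [60.19, 11.23, -5.91, -39.41, 92.96, 44.87]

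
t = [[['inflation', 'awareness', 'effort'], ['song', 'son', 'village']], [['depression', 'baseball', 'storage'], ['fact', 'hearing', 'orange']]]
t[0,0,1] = 'awareness'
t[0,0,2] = 'effort'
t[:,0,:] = [['inflation', 'awareness', 'effort'], ['depression', 'baseball', 'storage']]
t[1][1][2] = 'orange'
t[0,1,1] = 'son'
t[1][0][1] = 'baseball'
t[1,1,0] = 'fact'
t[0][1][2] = 'village'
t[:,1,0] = ['song', 'fact']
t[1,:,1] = ['baseball', 'hearing']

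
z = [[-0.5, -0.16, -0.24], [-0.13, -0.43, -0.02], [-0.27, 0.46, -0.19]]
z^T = [[-0.50, -0.13, -0.27], [-0.16, -0.43, 0.46], [-0.24, -0.02, -0.19]]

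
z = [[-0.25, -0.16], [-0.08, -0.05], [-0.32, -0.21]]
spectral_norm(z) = 0.49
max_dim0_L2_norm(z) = 0.41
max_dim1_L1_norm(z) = 0.53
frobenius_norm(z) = 0.49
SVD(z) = [[-0.60,-0.61], [-0.19,-0.51], [-0.78,0.60]] @ diag([0.49344712097242616, 0.0031525868780928955]) @ [[0.84,0.54], [0.54,-0.84]]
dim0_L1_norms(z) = [0.65, 0.42]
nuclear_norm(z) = 0.50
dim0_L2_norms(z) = [0.41, 0.27]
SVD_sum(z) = [[-0.25, -0.16],[-0.08, -0.05],[-0.32, -0.21]] + [[-0.0, 0.0], [-0.00, 0.00], [0.0, -0.0]]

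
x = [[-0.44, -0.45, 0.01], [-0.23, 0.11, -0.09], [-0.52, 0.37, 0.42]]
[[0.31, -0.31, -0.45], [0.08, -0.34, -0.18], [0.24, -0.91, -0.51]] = x @ [[-0.50, 1.27, 0.9], [-0.2, -0.55, 0.11], [0.14, -0.11, -0.2]]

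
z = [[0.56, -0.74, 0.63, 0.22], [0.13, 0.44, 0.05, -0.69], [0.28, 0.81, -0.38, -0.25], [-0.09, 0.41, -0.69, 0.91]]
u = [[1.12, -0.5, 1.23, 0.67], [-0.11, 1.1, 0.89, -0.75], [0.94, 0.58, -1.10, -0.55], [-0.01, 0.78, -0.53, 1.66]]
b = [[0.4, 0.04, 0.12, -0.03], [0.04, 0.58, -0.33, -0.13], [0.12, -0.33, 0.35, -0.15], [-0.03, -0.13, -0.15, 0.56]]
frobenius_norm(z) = 2.10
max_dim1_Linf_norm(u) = 1.66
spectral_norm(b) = 0.82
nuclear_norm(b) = 1.89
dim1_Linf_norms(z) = [0.74, 0.69, 0.81, 0.91]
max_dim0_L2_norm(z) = 1.25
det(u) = -8.59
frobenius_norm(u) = 3.52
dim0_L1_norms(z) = [1.06, 2.4, 1.75, 2.07]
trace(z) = 1.53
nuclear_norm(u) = 6.95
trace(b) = 1.89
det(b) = 0.00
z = u @ b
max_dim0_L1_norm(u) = 3.75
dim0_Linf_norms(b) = [0.4, 0.58, 0.35, 0.56]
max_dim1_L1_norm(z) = 2.15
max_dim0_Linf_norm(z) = 0.91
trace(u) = 2.78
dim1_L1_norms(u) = [3.52, 2.85, 3.17, 2.98]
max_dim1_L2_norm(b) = 0.68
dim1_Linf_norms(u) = [1.23, 1.1, 1.1, 1.66]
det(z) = -0.03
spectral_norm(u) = 2.03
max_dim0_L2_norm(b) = 0.68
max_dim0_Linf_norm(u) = 1.66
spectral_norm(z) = 1.56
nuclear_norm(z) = 3.46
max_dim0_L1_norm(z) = 2.4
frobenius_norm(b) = 1.12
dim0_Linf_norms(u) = [1.12, 1.1, 1.23, 1.66]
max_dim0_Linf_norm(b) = 0.58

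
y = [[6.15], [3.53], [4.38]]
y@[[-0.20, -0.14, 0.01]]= [[-1.23, -0.86, 0.06],[-0.71, -0.49, 0.04],[-0.88, -0.61, 0.04]]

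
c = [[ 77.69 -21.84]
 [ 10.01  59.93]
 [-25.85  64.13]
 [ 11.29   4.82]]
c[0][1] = -21.84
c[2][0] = -25.85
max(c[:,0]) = 77.69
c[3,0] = 11.29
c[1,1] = 59.93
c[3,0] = 11.29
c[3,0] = 11.29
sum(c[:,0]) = 73.14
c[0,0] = 77.69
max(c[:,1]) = 64.13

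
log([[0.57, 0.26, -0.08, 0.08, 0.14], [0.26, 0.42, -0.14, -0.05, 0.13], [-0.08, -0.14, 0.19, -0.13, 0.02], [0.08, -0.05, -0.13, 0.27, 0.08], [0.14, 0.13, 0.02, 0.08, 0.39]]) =[[-0.79, 0.71, 0.13, 0.39, 0.15], [0.71, -1.73, -1.36, -1.0, 0.63], [0.13, -1.36, -3.13, -1.58, 0.69], [0.39, -1.0, -1.58, -2.25, 0.65], [0.15, 0.63, 0.69, 0.65, -1.23]]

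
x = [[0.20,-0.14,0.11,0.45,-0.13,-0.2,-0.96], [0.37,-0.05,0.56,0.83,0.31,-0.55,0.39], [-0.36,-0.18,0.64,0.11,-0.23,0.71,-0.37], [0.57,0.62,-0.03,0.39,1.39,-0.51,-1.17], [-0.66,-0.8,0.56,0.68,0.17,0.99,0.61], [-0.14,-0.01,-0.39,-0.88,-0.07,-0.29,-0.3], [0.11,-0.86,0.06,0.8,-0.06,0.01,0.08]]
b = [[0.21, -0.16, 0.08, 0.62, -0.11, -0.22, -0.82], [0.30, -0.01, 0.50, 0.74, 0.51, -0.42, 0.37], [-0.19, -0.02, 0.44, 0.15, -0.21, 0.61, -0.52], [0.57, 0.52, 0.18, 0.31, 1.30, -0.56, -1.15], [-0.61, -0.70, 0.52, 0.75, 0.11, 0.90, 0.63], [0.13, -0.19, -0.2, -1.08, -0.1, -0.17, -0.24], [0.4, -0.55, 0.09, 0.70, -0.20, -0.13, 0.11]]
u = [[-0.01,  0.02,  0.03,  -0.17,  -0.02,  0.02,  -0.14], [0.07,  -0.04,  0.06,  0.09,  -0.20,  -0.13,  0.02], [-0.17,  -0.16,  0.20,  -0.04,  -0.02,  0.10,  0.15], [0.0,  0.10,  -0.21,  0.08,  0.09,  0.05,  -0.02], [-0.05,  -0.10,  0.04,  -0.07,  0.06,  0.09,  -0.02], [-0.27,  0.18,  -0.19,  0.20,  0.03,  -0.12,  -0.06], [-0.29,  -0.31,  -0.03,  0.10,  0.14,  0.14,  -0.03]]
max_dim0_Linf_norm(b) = 1.3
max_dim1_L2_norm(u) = 0.48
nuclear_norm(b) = 7.93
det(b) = 0.33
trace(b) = 1.00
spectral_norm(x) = 2.54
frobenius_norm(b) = 3.60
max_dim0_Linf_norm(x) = 1.39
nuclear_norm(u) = 1.88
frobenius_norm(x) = 3.80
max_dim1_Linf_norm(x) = 1.39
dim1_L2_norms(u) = [0.23, 0.27, 0.36, 0.27, 0.18, 0.45, 0.48]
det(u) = -0.00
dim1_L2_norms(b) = [1.09, 1.21, 0.97, 2.01, 1.71, 1.16, 1.01]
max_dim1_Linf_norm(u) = 0.31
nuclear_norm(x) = 8.28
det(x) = 0.27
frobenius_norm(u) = 0.89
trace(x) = 1.14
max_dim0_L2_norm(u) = 0.44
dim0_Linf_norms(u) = [0.29, 0.31, 0.21, 0.2, 0.2, 0.14, 0.15]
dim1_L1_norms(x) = [2.19, 3.06, 2.6, 4.68, 4.47, 2.08, 1.98]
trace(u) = 0.14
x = u + b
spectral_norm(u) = 0.57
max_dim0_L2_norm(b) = 1.81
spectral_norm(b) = 2.34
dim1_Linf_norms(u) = [0.17, 0.2, 0.2, 0.21, 0.1, 0.27, 0.31]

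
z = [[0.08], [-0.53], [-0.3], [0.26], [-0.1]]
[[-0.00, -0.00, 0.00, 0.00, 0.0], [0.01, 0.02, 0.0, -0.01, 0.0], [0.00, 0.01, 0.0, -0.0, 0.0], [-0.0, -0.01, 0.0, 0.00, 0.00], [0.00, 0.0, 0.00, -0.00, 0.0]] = z @ [[-0.01, -0.03, 0.0, 0.01, 0.00]]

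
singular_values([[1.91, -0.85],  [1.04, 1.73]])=[2.18, 1.92]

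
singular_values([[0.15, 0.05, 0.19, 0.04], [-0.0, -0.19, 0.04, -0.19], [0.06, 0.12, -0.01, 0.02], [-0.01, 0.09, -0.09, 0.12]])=[0.33, 0.26, 0.08, 0.03]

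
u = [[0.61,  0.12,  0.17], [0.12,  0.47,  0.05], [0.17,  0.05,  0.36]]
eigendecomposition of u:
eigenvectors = [[-0.82, -0.47, 0.34], [-0.41, 0.06, -0.91], [-0.4, 0.88, 0.24]]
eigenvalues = [0.76, 0.27, 0.41]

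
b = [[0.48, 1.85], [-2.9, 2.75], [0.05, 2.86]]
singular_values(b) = [4.76, 2.28]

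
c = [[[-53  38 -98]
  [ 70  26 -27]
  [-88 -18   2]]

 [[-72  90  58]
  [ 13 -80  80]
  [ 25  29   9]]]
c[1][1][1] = -80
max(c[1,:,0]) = 25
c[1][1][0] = 13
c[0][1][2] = -27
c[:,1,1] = [26, -80]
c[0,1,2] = -27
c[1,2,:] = [25, 29, 9]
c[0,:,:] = [[-53, 38, -98], [70, 26, -27], [-88, -18, 2]]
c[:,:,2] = [[-98, -27, 2], [58, 80, 9]]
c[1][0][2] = 58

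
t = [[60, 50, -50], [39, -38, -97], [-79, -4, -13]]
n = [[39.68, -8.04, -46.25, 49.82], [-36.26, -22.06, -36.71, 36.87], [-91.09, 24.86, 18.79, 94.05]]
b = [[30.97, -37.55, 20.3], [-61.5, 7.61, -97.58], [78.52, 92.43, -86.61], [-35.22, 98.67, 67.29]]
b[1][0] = -61.5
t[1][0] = 39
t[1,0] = 39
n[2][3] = 94.05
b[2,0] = 78.52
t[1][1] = -38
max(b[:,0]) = 78.52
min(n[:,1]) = -22.06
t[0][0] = 60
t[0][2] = -50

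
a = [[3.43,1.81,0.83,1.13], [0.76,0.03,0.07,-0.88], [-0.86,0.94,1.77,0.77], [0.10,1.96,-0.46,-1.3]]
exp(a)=[[36.47, 23.92, 13.15, 6.17],[6.45, 4.61, 2.51, 0.77],[-10.64, -2.84, 2.55, -1.11],[4.12, 2.78, 0.55, 0.54]]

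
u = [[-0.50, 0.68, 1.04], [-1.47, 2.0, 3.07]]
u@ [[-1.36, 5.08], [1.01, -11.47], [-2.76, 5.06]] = [[-1.50, -5.08],[-4.45, -14.87]]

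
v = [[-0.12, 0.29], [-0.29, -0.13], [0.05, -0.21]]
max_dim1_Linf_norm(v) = 0.29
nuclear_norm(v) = 0.70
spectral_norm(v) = 0.38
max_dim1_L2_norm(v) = 0.32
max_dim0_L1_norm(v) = 0.63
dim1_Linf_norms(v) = [0.29, 0.29, 0.21]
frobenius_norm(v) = 0.50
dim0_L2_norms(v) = [0.32, 0.38]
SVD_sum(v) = [[-0.05, 0.3], [0.01, -0.08], [0.04, -0.21]] + [[-0.07, -0.01], [-0.3, -0.05], [0.01, 0.0]]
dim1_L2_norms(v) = [0.31, 0.32, 0.22]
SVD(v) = [[0.80,0.22], [-0.21,0.97], [-0.56,-0.05]] @ diag([0.3825872497429951, 0.31579581430742726]) @ [[-0.17, 0.99], [-0.99, -0.17]]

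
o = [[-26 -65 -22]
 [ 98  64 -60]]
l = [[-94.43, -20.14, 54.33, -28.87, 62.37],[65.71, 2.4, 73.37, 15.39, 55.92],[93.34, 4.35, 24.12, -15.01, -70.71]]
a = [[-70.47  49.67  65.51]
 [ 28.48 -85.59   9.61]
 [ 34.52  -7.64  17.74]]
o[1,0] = 98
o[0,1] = -65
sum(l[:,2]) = 151.82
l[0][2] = 54.33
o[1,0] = 98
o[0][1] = -65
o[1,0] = 98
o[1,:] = [98, 64, -60]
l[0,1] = -20.14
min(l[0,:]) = -94.43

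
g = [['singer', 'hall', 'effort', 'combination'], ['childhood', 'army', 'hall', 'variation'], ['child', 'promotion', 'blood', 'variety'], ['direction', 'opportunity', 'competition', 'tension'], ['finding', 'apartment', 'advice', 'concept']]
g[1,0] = 'childhood'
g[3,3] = 'tension'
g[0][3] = 'combination'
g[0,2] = 'effort'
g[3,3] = 'tension'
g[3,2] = 'competition'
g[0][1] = 'hall'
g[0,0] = 'singer'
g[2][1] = 'promotion'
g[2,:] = ['child', 'promotion', 'blood', 'variety']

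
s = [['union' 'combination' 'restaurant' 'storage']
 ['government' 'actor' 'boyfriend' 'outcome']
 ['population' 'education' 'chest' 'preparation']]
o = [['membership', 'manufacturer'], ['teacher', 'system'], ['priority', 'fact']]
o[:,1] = ['manufacturer', 'system', 'fact']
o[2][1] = 'fact'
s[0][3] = 'storage'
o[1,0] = 'teacher'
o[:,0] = ['membership', 'teacher', 'priority']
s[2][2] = 'chest'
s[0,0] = 'union'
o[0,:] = ['membership', 'manufacturer']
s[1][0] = 'government'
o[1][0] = 'teacher'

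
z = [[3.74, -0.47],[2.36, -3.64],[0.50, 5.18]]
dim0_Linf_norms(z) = [3.74, 5.18]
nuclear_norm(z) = 10.70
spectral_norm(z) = 6.55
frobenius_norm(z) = 7.75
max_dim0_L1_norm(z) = 9.29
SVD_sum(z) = [[0.52, -1.55],[1.34, -3.98],[-1.51, 4.50]] + [[3.22,  1.08], [1.02,  0.34], [2.01,  0.68]]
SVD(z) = [[-0.25,0.82], [-0.64,0.26], [0.73,0.51]] @ diag([6.550448853757661, 4.147495607508818]) @ [[-0.32, 0.95], [0.95, 0.32]]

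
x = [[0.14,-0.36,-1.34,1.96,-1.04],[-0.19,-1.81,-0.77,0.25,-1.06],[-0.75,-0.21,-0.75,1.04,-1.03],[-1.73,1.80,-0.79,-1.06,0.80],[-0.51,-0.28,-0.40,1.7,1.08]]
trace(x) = -2.40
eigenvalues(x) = [(1.72+0j), (0.66+0j), (-0.98+1.86j), (-0.98-1.86j), (-2.82+0j)]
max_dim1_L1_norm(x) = 6.18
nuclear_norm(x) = 10.40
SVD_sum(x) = [[0.31, -1.26, -0.65, 1.52, -0.97],  [0.24, -0.97, -0.5, 1.17, -0.75],  [0.18, -0.73, -0.37, 0.88, -0.56],  [-0.27, 1.10, 0.56, -1.33, 0.85],  [0.12, -0.47, -0.24, 0.57, -0.36]] + [[-0.61, 0.45, -0.52, 0.38, 0.17],[0.23, -0.17, 0.19, -0.14, -0.06],[-0.59, 0.43, -0.5, 0.37, 0.16],[-1.21, 0.88, -1.02, 0.75, 0.33],[-0.74, 0.54, -0.62, 0.46, 0.20]] + [[-0.01,  -0.00,  -0.01,  -0.01,  -0.01], [-0.32,  -0.07,  -0.34,  -0.58,  -0.70], [-0.19,  -0.04,  -0.20,  -0.35,  -0.41], [-0.23,  -0.05,  -0.25,  -0.42,  -0.5], [0.43,  0.1,  0.46,  0.79,  0.95]] + [[0.31, 0.45, 0.03, 0.13, -0.31], [-0.41, -0.6, -0.04, -0.17, 0.41], [0.08, 0.11, 0.01, 0.03, -0.08], [-0.08, -0.13, -0.01, -0.04, 0.08], [-0.30, -0.45, -0.03, -0.13, 0.31]] + [[0.14, -0.01, -0.2, -0.06, 0.09],[0.06, -0.00, -0.09, -0.03, 0.04],[-0.23, 0.01, 0.32, 0.1, -0.14],[0.06, -0.00, -0.09, -0.03, 0.04],[-0.02, 0.00, 0.02, 0.01, -0.01]]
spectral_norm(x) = 3.89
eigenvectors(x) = [[(-0.05+0j), (0.58+0j), 0.10-0.48j, 0.10+0.48j, (0.47+0j)], [-0.20+0.00j, (-0.02+0j), 0.30+0.12j, 0.30-0.12j, (0.71+0j)], [(-0.25+0j), -0.69+0.00j, (0.29-0.36j), (0.29+0.36j), (0.44+0j)], [0.24+0.00j, (-0.1+0j), 0.59+0.00j, (0.59-0j), -0.16+0.00j], [0.92+0.00j, 0.42+0.00j, (-0.12-0.28j), -0.12+0.28j, 0.23+0.00j]]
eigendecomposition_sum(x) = [[(0.06-0j),  -0.01+0.00j,  -0.01-0.00j,  (-0.02-0j),  -0.09+0.00j], [(0.22-0j),  -0.03+0.00j,  (-0.02-0j),  (-0.08-0j),  (-0.36+0j)], [0.27-0.00j,  (-0.04+0j),  (-0.03-0j),  (-0.1-0j),  (-0.45+0j)], [(-0.26+0j),  (0.04-0j),  0.03+0.00j,  (0.09+0j),  0.42-0.00j], [-0.99+0.00j,  (0.15-0j),  0.11+0.00j,  0.36+0.00j,  (1.63-0j)]] + [[(0.32+0j), 0.05+0.00j, -0.35-0.00j, 0.08-0.00j, (-0.09+0j)],[-0.01-0.00j, (-0+0j), (0.01+0j), (-0+0j), 0.00+0.00j],[(-0.38-0j), -0.06+0.00j, 0.41+0.00j, -0.09+0.00j, (0.1+0j)],[-0.05-0.00j, -0.01+0.00j, (0.06+0j), -0.01+0.00j, 0.01+0.00j],[0.23+0.00j, (0.03+0j), (-0.25-0j), 0.06-0.00j, (-0.06+0j)]] + [[-0.20+0.53j, (0.54-0.42j), (-0.36+0.34j), 0.58+0.49j, (-0.14-0.1j)], [(-0.32-0.19j), 0.21+0.40j, -0.18-0.27j, -0.39+0.32j, (0.08-0.08j)], [-0.40+0.36j, 0.63-0.12j, (-0.44+0.13j), 0.27+0.66j, -0.07-0.14j], [(-0.68-0.11j), 0.63+0.53j, -0.48-0.34j, -0.44+0.81j, (0.08-0.19j)], [(0.08+0.34j), 0.13-0.40j, (-0.06+0.29j), (0.47+0.05j), -0.11-0.00j]] + [[(-0.2-0.53j), 0.54+0.42j, (-0.36-0.34j), 0.58-0.49j, (-0.14+0.1j)], [(-0.32+0.19j), 0.21-0.40j, -0.18+0.27j, -0.39-0.32j, 0.08+0.08j], [(-0.4-0.36j), 0.63+0.12j, -0.44-0.13j, 0.27-0.66j, -0.07+0.14j], [-0.68+0.11j, 0.63-0.53j, -0.48+0.34j, (-0.44-0.81j), (0.08+0.19j)], [0.08-0.34j, (0.13+0.4j), (-0.06-0.29j), 0.47-0.05j, -0.11+0.00j]] + [[0.17+0.00j, (-1.48-0j), -0.27+0.00j, 0.74+0.00j, (-0.58-0j)], [(0.25+0j), -2.20-0.00j, (-0.4+0j), (1.1+0j), (-0.86-0j)], [(0.16+0j), -1.37-0.00j, -0.25+0.00j, 0.69+0.00j, (-0.54-0j)], [(-0.06-0j), (0.51+0j), (0.09-0j), -0.26-0.00j, (0.2+0j)], [0.08+0.00j, -0.71-0.00j, (-0.13+0j), 0.36+0.00j, -0.28-0.00j]]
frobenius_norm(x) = 5.33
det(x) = -14.12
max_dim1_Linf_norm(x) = 1.96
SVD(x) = [[-0.59, -0.37, 0.01, -0.51, 0.5],[-0.46, 0.14, 0.52, 0.67, 0.23],[-0.34, -0.35, 0.31, -0.13, -0.8],[0.52, -0.72, 0.37, 0.14, 0.22],[-0.22, -0.44, -0.70, 0.5, -0.06]] @ diag([3.893184641441626, 2.742961033206217, 1.971584678696022, 1.2636338058479926, 0.5307179829293016]) @ [[-0.13, 0.54, 0.28, -0.66, 0.42], [0.61, -0.44, 0.51, -0.38, -0.17], [-0.31, -0.07, -0.33, -0.57, -0.68], [-0.48, -0.71, -0.04, -0.20, 0.48], [0.54, -0.03, -0.74, -0.24, 0.32]]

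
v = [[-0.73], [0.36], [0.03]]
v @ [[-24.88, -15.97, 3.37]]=[[18.16, 11.66, -2.46], [-8.96, -5.75, 1.21], [-0.75, -0.48, 0.10]]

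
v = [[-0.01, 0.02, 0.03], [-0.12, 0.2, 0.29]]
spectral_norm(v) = 0.37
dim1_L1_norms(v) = [0.06, 0.61]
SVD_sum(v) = [[-0.01, 0.02, 0.03], [-0.12, 0.2, 0.29]] + [[0.0, -0.00, 0.00],[-0.0, 0.00, -0.0]]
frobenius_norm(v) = 0.37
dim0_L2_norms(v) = [0.12, 0.2, 0.29]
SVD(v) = [[-0.1,-1.0], [-1.00,0.1]] @ diag([0.37402549075130764, 0.0022208710551338364]) @ [[0.32, -0.54, -0.78], [-0.92, 0.03, -0.4]]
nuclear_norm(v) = 0.38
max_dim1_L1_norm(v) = 0.61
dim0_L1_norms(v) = [0.13, 0.22, 0.32]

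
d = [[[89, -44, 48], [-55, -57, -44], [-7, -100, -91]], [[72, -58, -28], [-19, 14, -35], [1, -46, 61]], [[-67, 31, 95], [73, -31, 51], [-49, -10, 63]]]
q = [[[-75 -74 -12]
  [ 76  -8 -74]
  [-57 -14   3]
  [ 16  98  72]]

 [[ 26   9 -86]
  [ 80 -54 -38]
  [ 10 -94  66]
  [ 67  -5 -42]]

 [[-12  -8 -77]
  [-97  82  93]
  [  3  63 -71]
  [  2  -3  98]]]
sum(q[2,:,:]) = 73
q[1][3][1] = -5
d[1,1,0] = -19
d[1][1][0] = -19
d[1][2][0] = 1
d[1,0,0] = 72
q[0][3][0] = 16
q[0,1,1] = -8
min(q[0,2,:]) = -57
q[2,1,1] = 82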